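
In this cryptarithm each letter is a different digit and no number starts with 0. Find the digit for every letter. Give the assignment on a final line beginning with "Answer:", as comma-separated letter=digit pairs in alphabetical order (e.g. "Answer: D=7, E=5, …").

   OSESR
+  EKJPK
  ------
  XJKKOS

Step 1. [col 1: R + K ≡ S (mod 10)] R=7 is one option consistent with column 1 (R + K ≡ S (mod 10), carry-in 0) — take it. So R=7.
Step 2. [col 1: R + K ≡ S (mod 10)] S=9 is one option consistent with column 1 (R + K ≡ S (mod 10), carry-in 0) — take it ⇒ S=9.
Step 3. [X] X is the leading digit of a 6-digit sum of two 5-digit numbers; the final carry is exactly 1, so X=1.
Step 4. [col 1: R + K ≡ S (mod 10)] column 1 reads R+K+carry(0)=S with R=7, S=9; with digits 1,7,9 already taken and all letters distinct, the only value for K is 2. So K=2.
Step 5. [col 2: S + P ≡ O (mod 10)] O=4 is one option consistent with column 2 (S + P ≡ O (mod 10), carry-in 0) — take it. So O=4.
Step 6. [col 2: S + P ≡ O (mod 10)] from column 2 (S=9, O=4, carry-in 0, digits 1,2,4,7,9 already taken and all letters distinct): P must equal 5, so P=5.
Step 7. [col 3: E + J ≡ K (mod 10)] J=3 is one option consistent with column 3 (E + J ≡ K (mod 10), carry-in 1) — take it. So J=3.
Step 8. [col 3: E + J ≡ K (mod 10)] in column 3 we have E+J≡K with carry-in 1; given J=3, K=2 and digits 1,2,3,4,5,7,9 already taken and all letters distinct, that pins E to 8 ⇒ E=8.

Answer: E=8, J=3, K=2, O=4, P=5, R=7, S=9, X=1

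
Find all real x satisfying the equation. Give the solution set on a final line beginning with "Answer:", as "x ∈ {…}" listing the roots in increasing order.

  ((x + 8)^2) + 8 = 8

Step 1. [((x + 8)^2) + 8 = 8] the outer +8 inverts by subtracting 8, so sub: (x + 8)^2 = 0.
Step 2. [(x + 8)^2 = 0] LHS squared, RHS 0 ≥ 0: apply √ (±) ⇒ sqrt: x + 8 = 0.
Step 3. [x + 8 = 0] the outer +8 inverts by subtracting 8. So sub: x = -8.

Answer: x ∈ {-8}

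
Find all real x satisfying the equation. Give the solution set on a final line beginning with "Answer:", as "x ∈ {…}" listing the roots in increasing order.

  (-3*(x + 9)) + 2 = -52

Step 1. [(-3*(x + 9)) + 2 = -52] peel the +2: subtract 2 from each side ⇒ sub: -3*(x + 9) = -54.
Step 2. [-3*(x + 9) = -54] LHS = -3·(…); ÷-3 both sides, so div: x + 9 = 18.
Step 3. [x + 9 = 18] 9 comes off first (subtract 9). So sub: x = 9.

Answer: x ∈ {9}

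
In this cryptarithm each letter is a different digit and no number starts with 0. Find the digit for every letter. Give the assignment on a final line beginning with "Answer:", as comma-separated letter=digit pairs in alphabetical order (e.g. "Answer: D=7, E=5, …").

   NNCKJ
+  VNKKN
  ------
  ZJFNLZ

Step 1. [col 1: J + N ≡ Z (mod 10)] several values work for J in column 1 (J + N ≡ Z (mod 10), carry-in 0); try J=3. So J=3.
Step 2. [col 1: J + N ≡ Z (mod 10)] column 1 (J + N ≡ Z (mod 10), carry-in 0) doesn't pin Z yet; pick Z=1 and continue, so Z=1.
Step 3. [col 1: J + N ≡ Z (mod 10)] in column 1 we have J+N≡Z with carry-in 0; given J=3, Z=1 and digits 1,3 already taken and all letters distinct, that pins N to 8, so N=8.
Step 4. [col 2: K + K ≡ L (mod 10)] L=5 is one option consistent with column 2 (K + K ≡ L (mod 10), carry-in 1) — take it. So L=5.
Step 5. [col 2: K + K ≡ L (mod 10)] K=7 is one option consistent with column 2 (K + K ≡ L (mod 10), carry-in 1) — take it, so K=7.
Step 6. [col 3: C + K ≡ N (mod 10)] column 3 reads C+K+carry(1)=N with K=7, N=8; with digits 1,3,5,7,8 already taken and all letters distinct, the only value for C is 0 ⇒ C=0.
Step 7. [col 4: N + N ≡ F (mod 10)] column 4 reads N+N+carry(0)=F with N=8; with digits 0,1,3,5,7,8 already taken and all letters distinct, the only value for F is 6, so F=6.
Step 8. [col 5: N + V ≡ J (mod 10)] column 5: given N=8, J=3, carry-in 1, and digits 0,1,3,5,6,7,8 already taken and all letters distinct, N+V≡J (mod 10) forces V=4 ⇒ V=4.

Answer: C=0, F=6, J=3, K=7, L=5, N=8, V=4, Z=1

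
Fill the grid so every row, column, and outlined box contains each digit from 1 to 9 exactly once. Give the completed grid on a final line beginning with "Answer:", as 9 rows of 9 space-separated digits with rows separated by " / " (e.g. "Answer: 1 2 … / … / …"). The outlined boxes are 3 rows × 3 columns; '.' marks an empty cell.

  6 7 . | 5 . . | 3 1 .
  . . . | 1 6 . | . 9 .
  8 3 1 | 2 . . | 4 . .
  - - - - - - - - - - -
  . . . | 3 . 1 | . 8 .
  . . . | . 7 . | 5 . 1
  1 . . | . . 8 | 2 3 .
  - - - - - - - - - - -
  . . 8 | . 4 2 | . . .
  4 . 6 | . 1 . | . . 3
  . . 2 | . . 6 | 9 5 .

Step 1. [r5c8∈{4,6}] in col 8, 4 fits only at r5c8, so r5c8=4.
Step 2. [r5c6∈{9}] r5c6 is down to just 9, so r5c6=9.
Step 3. [r7c1∈{3,5,7,9}] in row 7, 3 fits only at r7c1 ⇒ r7c1=3.
Step 4. [r4c1∈{2,5,7,9}] r4c1 is the only open cell in col 1 admitting 9, so r4c1=9.
Step 5. [r7c2∈{1,5,9}] row 7 places 5 nowhere but r7c2, so r7c2=5.
Step 6. [r3c6∈{7}] r3c6's peers cover all but 7 ⇒ r3c6=7.
Step 7. [r6c4∈{4,6}] in col 4, 4 fits only at r6c4 ⇒ r6c4=4.
Step 8. [r6c2∈{6}] r6c2's peers cover all but 6. So r6c2=6.
Step 9. [r2c1∈{2,5}] col 1 places 5 nowhere but r2c1 ⇒ r2c1=5.
Step 10. [r2c3∈{4}] r2c3 is down to just 4, so r2c3=4.
Step 11. [r1c5∈{8,9}] box 2 places 8 nowhere but r1c5. So r1c5=8.
Step 12. [r2c2∈{2}] nothing but 2 survives at r2c2, so r2c2=2.
Step 13. [r7c7∈{1,6,7}] in row 7, 1 fits only at r7c7 ⇒ r7c7=1.
Step 14. [r3c8∈{6}] r3c8 is down to just 6 ⇒ r3c8=6.
Step 15. [r7c8∈{7}] nothing but 7 survives at r7c8 ⇒ r7c8=7.
Step 16. [r8c7∈{8}] only 8 remains possible at r8c7. So r8c7=8.
Step 17. [r4c7∈{6,7}] r4c7 is the only open cell in col 7 admitting 6 ⇒ r4c7=6.
Step 18. [r4c9∈{7}] nothing but 7 survives at r4c9. So r4c9=7.
Step 19. [r4c3∈{5}] only 5 remains possible at r4c3, so r4c3=5.
Step 20. [r8c4∈{7,9}] row 8 places 7 nowhere but r8c4 ⇒ r8c4=7.
Step 21. [r9c4∈{8}] r9c4's peers cover all but 8, so r9c4=8.
Step 22. [r5c1∈{2}] nothing but 2 survives at r5c1 ⇒ r5c1=2.
Step 23. [r2c7∈{7}] r2c7 has the single candidate 7, so r2c7=7.
Step 24. [r2c9∈{8}] only 8 remains possible at r2c9 ⇒ r2c9=8.
Step 25. [r5c3∈{3}] r5c3's peers cover all but 3, so r5c3=3.
Step 26. [r7c4∈{9}] nothing but 9 survives at r7c4. So r7c4=9.
Step 27. [r6c3∈{7}] r6c3's peers cover all but 7. So r6c3=7.
Step 28. [r7c9∈{6}] r7c9 has the single candidate 6, so r7c9=6.
Step 29. [r6c9∈{9}] nothing but 9 survives at r6c9 ⇒ r6c9=9.
Step 30. [r5c2∈{8}] r5c2 has the single candidate 8. So r5c2=8.
Step 31. [r6c5∈{5}] only 5 remains possible at r6c5, so r6c5=5.
Step 32. [r3c5∈{9}] r3c5's peers cover all but 9. So r3c5=9.
Step 33. [r9c5∈{3}] r9c5's peers cover all but 3. So r9c5=3.
Step 34. [r4c2∈{4}] nothing but 4 survives at r4c2 ⇒ r4c2=4.
Step 35. [r8c6∈{5}] nothing but 5 survives at r8c6, so r8c6=5.
Step 36. [r1c6∈{4}] r1c6 has the single candidate 4 ⇒ r1c6=4.
Step 37. [r4c5∈{2}] nothing but 2 survives at r4c5, so r4c5=2.
Step 38. [r9c9∈{4}] r9c9's peers cover all but 4 ⇒ r9c9=4.
Step 39. [r5c4∈{6}] only 6 remains possible at r5c4 ⇒ r5c4=6.
Step 40. [r1c3∈{9}] only 9 remains possible at r1c3 ⇒ r1c3=9.
Step 41. [r9c2∈{1}] r9c2 is down to just 1, so r9c2=1.
Step 42. [r8c8∈{2}] nothing but 2 survives at r8c8 ⇒ r8c8=2.
Step 43. [r1c9∈{2}] nothing but 2 survives at r1c9 ⇒ r1c9=2.
Step 44. [r2c6∈{3}] r2c6 is down to just 3 ⇒ r2c6=3.
Step 45. [r3c9∈{5}] r3c9's peers cover all but 5. So r3c9=5.
Step 46. [r9c1∈{7}] nothing but 7 survives at r9c1, so r9c1=7.
Step 47. [r8c2∈{9}] r8c2 has the single candidate 9. So r8c2=9.

Answer: 6 7 9 5 8 4 3 1 2 / 5 2 4 1 6 3 7 9 8 / 8 3 1 2 9 7 4 6 5 / 9 4 5 3 2 1 6 8 7 / 2 8 3 6 7 9 5 4 1 / 1 6 7 4 5 8 2 3 9 / 3 5 8 9 4 2 1 7 6 / 4 9 6 7 1 5 8 2 3 / 7 1 2 8 3 6 9 5 4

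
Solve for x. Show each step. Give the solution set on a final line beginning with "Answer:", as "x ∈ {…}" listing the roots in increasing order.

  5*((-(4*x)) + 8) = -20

Step 1. [5*((-(4*x)) + 8) = -20] leading coefficient 5: divide by 5. So div: (-(4*x)) + 8 = -4.
Step 2. [(-(4*x)) + 8 = -4] subtract 8: x sits inside (… + 8) ⇒ sub: -(4*x) = -12.
Step 3. [-(4*x) = -12] LHS negated; negate both sides. So neg: 4*x = 12.
Step 4. [4*x = 12] 4 out front; divide by 4 ⇒ div: x = 3.

Answer: x ∈ {3}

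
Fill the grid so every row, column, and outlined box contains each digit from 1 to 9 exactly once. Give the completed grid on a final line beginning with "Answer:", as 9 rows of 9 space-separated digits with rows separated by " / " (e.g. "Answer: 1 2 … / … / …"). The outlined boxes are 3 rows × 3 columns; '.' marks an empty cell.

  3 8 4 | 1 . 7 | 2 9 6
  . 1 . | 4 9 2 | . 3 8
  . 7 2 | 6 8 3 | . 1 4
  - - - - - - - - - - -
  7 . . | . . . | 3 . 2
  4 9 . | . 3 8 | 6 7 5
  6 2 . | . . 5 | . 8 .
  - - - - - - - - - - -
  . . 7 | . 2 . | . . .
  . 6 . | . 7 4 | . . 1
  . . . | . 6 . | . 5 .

Step 1. [r4c4∈{9}] r4c4's peers cover all but 9, so r4c4=9.
Step 2. [r2c1∈{5}] nothing but 5 survives at r2c1. So r2c1=5.
Step 3. [r6c7∈{1,4,9}] in col 7, 1 fits only at r6c7 ⇒ r6c7=1.
Step 4. [r9c1∈{1,2,8,9}] in row 9, 2 fits only at r9c1 ⇒ r9c1=2.
Step 5. [r7c1∈{1,8,9}] across col 1, 1 lands solely at r7c1, so r7c1=1.
Step 6. [r8c1∈{8,9}] col 1 places 8 nowhere but r8c1, so r8c1=8.
Step 7. [r8c7∈{9}] only 9 remains possible at r8c7. So r8c7=9.
Step 8. [r7c9∈{3}] r7c9's peers cover all but 3, so r7c9=3.
Step 9. [r9c2∈{3,4}] r9c2 is the only open cell in col 2 admitting 3, so r9c2=3.
Step 10. [r9c7∈{4,7,8}] r9c7 is the only open cell in row 9 admitting 4. So r9c7=4.
Step 11. [r4c5∈{1,4}] across col 5, 1 lands solely at r4c5, so r4c5=1.
Step 12. [r8c3∈{5}] r8c3's peers cover all but 5. So r8c3=5.
Step 13. [r9c6∈{1,9}] r9c6 is the only open cell in row 9 admitting 1. So r9c6=1.
Step 14. [r9c4∈{8}] r9c4's peers cover all but 8 ⇒ r9c4=8.
Step 15. [r2c3∈{6}] only 6 remains possible at r2c3 ⇒ r2c3=6.
Step 16. [r7c6∈{9}] r7c6 is down to just 9 ⇒ r7c6=9.
Step 17. [r2c7∈{7}] r2c7's peers cover all but 7. So r2c7=7.
Step 18. [r9c3∈{9}] r9c3 is down to just 9 ⇒ r9c3=9.
Step 19. [r6c5∈{4}] nothing but 4 survives at r6c5, so r6c5=4.
Step 20. [r8c8∈{2}] r8c8's peers cover all but 2. So r8c8=2.
Step 21. [r6c3∈{3}] r6c3's peers cover all but 3 ⇒ r6c3=3.
Step 22. [r5c3∈{1}] only 1 remains possible at r5c3. So r5c3=1.
Step 23. [r4c2∈{5}] nothing but 5 survives at r4c2, so r4c2=5.
Step 24. [r7c2∈{4}] r7c2 has the single candidate 4, so r7c2=4.
Step 25. [r8c4∈{3}] r8c4 is down to just 3. So r8c4=3.
Step 26. [r3c1∈{9}] nothing but 9 survives at r3c1 ⇒ r3c1=9.
Step 27. [r6c9∈{9}] nothing but 9 survives at r6c9. So r6c9=9.
Step 28. [r3c7∈{5}] r3c7's peers cover all but 5 ⇒ r3c7=5.
Step 29. [r9c9∈{7}] r9c9's peers cover all but 7, so r9c9=7.
Step 30. [r4c3∈{8}] r4c3's peers cover all but 8 ⇒ r4c3=8.
Step 31. [r7c8∈{6}] r7c8 is down to just 6, so r7c8=6.
Step 32. [r5c4∈{2}] nothing but 2 survives at r5c4. So r5c4=2.
Step 33. [r1c5∈{5}] r1c5 is down to just 5. So r1c5=5.
Step 34. [r4c8∈{4}] only 4 remains possible at r4c8. So r4c8=4.
Step 35. [r6c4∈{7}] nothing but 7 survives at r6c4. So r6c4=7.
Step 36. [r7c7∈{8}] only 8 remains possible at r7c7. So r7c7=8.
Step 37. [r4c6∈{6}] r4c6's peers cover all but 6, so r4c6=6.
Step 38. [r7c4∈{5}] r7c4's peers cover all but 5. So r7c4=5.

Answer: 3 8 4 1 5 7 2 9 6 / 5 1 6 4 9 2 7 3 8 / 9 7 2 6 8 3 5 1 4 / 7 5 8 9 1 6 3 4 2 / 4 9 1 2 3 8 6 7 5 / 6 2 3 7 4 5 1 8 9 / 1 4 7 5 2 9 8 6 3 / 8 6 5 3 7 4 9 2 1 / 2 3 9 8 6 1 4 5 7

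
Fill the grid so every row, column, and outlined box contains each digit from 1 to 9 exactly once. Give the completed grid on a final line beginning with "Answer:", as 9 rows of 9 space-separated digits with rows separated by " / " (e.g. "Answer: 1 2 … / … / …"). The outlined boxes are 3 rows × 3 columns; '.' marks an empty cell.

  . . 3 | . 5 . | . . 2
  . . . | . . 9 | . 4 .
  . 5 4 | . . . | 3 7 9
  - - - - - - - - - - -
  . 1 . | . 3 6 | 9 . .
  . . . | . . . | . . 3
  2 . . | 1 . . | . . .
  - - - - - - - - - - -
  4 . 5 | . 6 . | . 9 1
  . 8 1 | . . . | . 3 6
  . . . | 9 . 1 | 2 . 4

Step 1. [r4c4∈{2,4,5,7,8}] across row 4, 4 lands solely at r4c4, so r4c4=4.
Step 2. [r6c2∈{3,4,6,7,9}] across row 6, 3 lands solely at r6c2, so r6c2=3.
Step 3. [r2c3∈{2,6,7,8}] across col 3, 2 lands solely at r2c3. So r2c3=2.
Step 4. [r6c7∈{4,5,6,7,8}] across row 6, 4 lands solely at r6c7. So r6c7=4.
Step 5. [r9c8∈{5,8}] 5 has one home in row 9: r9c8. So r9c8=5.
Step 6. [r9c5∈{7,8}] r9c5 is the only open cell in row 9 admitting 8, so r9c5=8.
Step 7. [r8c7∈{7}] nothing but 7 survives at r8c7, so r8c7=7.
Step 8. [r2c4∈{3,6,7,8}] row 2 places 3 nowhere but r2c4, so r2c4=3.
Step 9. [r7c2∈{2,7}] across col 2, 2 lands solely at r7c2, so r7c2=2.
Step 10. [r1c6∈{4,7,8}] row 1 places 4 nowhere but r1c6, so r1c6=4.
Step 11. [r7c4∈{7}] r7c4's peers cover all but 7, so r7c4=7.
Step 12. [r2c5∈{1,7}] r2c5 is the only open cell in box 2 admitting 7 ⇒ r2c5=7.
Step 13. [r2c2∈{6}] only 6 remains possible at r2c2. So r2c2=6.
Step 14. [r9c2∈{7}] nothing but 7 survives at r9c2. So r9c2=7.
Step 15. [r1c1∈{1,7,8,9}] in row 1, 7 fits only at r1c1 ⇒ r1c1=7.
Step 16. [r7c7∈{8}] r7c7 has the single candidate 8. So r7c7=8.
Step 17. [r9c3∈{6}] r9c3 has the single candidate 6 ⇒ r9c3=6.
Step 18. [r5c1∈{5,6,8,9}] 6 has one home in col 1: r5c1. So r5c1=6.
Step 19. [r3c4∈{2,6,8}] across row 3, 6 lands solely at r3c4. So r3c4=6.
Step 20. [r1c4∈{8}] r1c4 is down to just 8. So r1c4=8.
Step 21. [r2c9∈{5,8}] r2c9 is the only open cell in box 3 admitting 8 ⇒ r2c9=8.
Step 22. [r3c6∈{2}] nothing but 2 survives at r3c6 ⇒ r3c6=2.
Step 23. [r8c6∈{5}] r8c6 is down to just 5, so r8c6=5.
Step 24. [r6c9∈{5,7}] row 6 places 5 nowhere but r6c9 ⇒ r6c9=5.
Step 25. [r5c7∈{1}] r5c7 has the single candidate 1, so r5c7=1.
Step 26. [r4c8∈{2,8}] in row 4, 2 fits only at r4c8, so r4c8=2.
Step 27. [r5c8∈{8}] r5c8 is down to just 8, so r5c8=8.
Step 28. [r8c4∈{2}] r8c4 is down to just 2. So r8c4=2.
Step 29. [r6c5∈{9}] r6c5's peers cover all but 9, so r6c5=9.
Step 30. [r3c1∈{1,8}] r3c1 is the only open cell in row 3 admitting 8. So r3c1=8.
Step 31. [r6c6∈{7,8}] col 6 places 8 nowhere but r6c6, so r6c6=8.
Step 32. [r6c3∈{7}] r6c3 is down to just 7 ⇒ r6c3=7.
Step 33. [r1c2∈{9}] r1c2's peers cover all but 9, so r1c2=9.
Step 34. [r6c8∈{6}] r6c8 is down to just 6, so r6c8=6.
Step 35. [r5c6∈{7}] only 7 remains possible at r5c6, so r5c6=7.
Step 36. [r1c8∈{1}] r1c8 has the single candidate 1, so r1c8=1.
Step 37. [r8c1∈{9}] r8c1's peers cover all but 9. So r8c1=9.
Step 38. [r4c9∈{7}] r4c9 has the single candidate 7 ⇒ r4c9=7.
Step 39. [r5c3∈{9}] nothing but 9 survives at r5c3 ⇒ r5c3=9.
Step 40. [r4c1∈{5}] r4c1's peers cover all but 5 ⇒ r4c1=5.
Step 41. [r5c5∈{2}] nothing but 2 survives at r5c5, so r5c5=2.
Step 42. [r8c5∈{4}] r8c5 is down to just 4. So r8c5=4.
Step 43. [r4c3∈{8}] r4c3 is down to just 8, so r4c3=8.
Step 44. [r7c6∈{3}] r7c6 is down to just 3 ⇒ r7c6=3.
Step 45. [r9c1∈{3}] r9c1 is down to just 3, so r9c1=3.
Step 46. [r3c5∈{1}] r3c5 has the single candidate 1, so r3c5=1.
Step 47. [r2c1∈{1}] only 1 remains possible at r2c1. So r2c1=1.
Step 48. [r5c2∈{4}] r5c2 is down to just 4 ⇒ r5c2=4.
Step 49. [r1c7∈{6}] r1c7's peers cover all but 6, so r1c7=6.
Step 50. [r2c7∈{5}] r2c7 is down to just 5. So r2c7=5.
Step 51. [r5c4∈{5}] r5c4's peers cover all but 5, so r5c4=5.

Answer: 7 9 3 8 5 4 6 1 2 / 1 6 2 3 7 9 5 4 8 / 8 5 4 6 1 2 3 7 9 / 5 1 8 4 3 6 9 2 7 / 6 4 9 5 2 7 1 8 3 / 2 3 7 1 9 8 4 6 5 / 4 2 5 7 6 3 8 9 1 / 9 8 1 2 4 5 7 3 6 / 3 7 6 9 8 1 2 5 4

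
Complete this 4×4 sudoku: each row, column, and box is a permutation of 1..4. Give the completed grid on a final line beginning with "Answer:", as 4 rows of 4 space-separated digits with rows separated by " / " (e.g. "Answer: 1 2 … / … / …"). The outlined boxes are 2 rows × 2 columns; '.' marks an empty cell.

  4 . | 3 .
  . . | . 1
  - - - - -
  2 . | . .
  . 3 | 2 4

Step 1. [r1c2∈{1,2}] row 1 places 1 nowhere but r1c2 ⇒ r1c2=1.
Step 2. [r3c4∈{3}] r3c4 has the single candidate 3. So r3c4=3.
Step 3. [r4c1∈{1}] r4c1's peers cover all but 1 ⇒ r4c1=1.
Step 4. [r2c3∈{4}] r2c3 has the single candidate 4. So r2c3=4.
Step 5. [r2c1∈{3}] only 3 remains possible at r2c1 ⇒ r2c1=3.
Step 6. [r2c2∈{2}] r2c2 has the single candidate 2. So r2c2=2.
Step 7. [r3c2∈{4}] r3c2 is down to just 4. So r3c2=4.
Step 8. [r3c3∈{1}] r3c3 is down to just 1 ⇒ r3c3=1.
Step 9. [r1c4∈{2}] nothing but 2 survives at r1c4, so r1c4=2.

Answer: 4 1 3 2 / 3 2 4 1 / 2 4 1 3 / 1 3 2 4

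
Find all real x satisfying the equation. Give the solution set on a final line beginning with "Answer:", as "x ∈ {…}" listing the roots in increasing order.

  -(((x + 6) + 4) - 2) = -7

Step 1. [-(((x + 6) + 4) - 2) = -7] flip signs both sides, so neg: ((x + 6) + 4) - 2 = 7.
Step 2. [((x + 6) + 4) - 2 = 7] the outer -2 inverts by adding 2, so sub: (x + 6) + 4 = 9.
Step 3. [(x + 6) + 4 = 9] 4 comes off first (subtract 4), so sub: x + 6 = 5.
Step 4. [x + 6 = 5] the outer +6 inverts by subtracting 6 ⇒ sub: x = -1.

Answer: x ∈ {-1}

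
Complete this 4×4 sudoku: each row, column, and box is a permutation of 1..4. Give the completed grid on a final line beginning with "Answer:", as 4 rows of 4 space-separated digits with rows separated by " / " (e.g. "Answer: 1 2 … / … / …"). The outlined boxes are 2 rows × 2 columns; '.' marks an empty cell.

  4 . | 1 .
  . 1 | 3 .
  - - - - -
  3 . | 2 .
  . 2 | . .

Step 1. [r2c4∈{2,4}] r2c4 is the only open cell in row 2 admitting 4. So r2c4=4.
Step 2. [r3c4∈{1}] r3c4 has the single candidate 1. So r3c4=1.
Step 3. [r4c4∈{3}] only 3 remains possible at r4c4, so r4c4=3.
Step 4. [r1c4∈{2}] only 2 remains possible at r1c4 ⇒ r1c4=2.
Step 5. [r3c2∈{4}] r3c2 is down to just 4, so r3c2=4.
Step 6. [r1c2∈{3}] r1c2 has the single candidate 3 ⇒ r1c2=3.
Step 7. [r4c1∈{1}] only 1 remains possible at r4c1. So r4c1=1.
Step 8. [r2c1∈{2}] r2c1 is down to just 2. So r2c1=2.
Step 9. [r4c3∈{4}] r4c3's peers cover all but 4 ⇒ r4c3=4.

Answer: 4 3 1 2 / 2 1 3 4 / 3 4 2 1 / 1 2 4 3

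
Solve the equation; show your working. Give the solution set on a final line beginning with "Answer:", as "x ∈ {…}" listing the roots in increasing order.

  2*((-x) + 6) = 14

Step 1. [2*((-x) + 6) = 14] LHS = 2·(…); ÷2 both sides ⇒ div: (-x) + 6 = 7.
Step 2. [(-x) + 6 = 7] +6 is outermost — subtract 6 both sides, so sub: -x = 1.
Step 3. [-x = 1] flip signs both sides. So neg: x = -1.

Answer: x ∈ {-1}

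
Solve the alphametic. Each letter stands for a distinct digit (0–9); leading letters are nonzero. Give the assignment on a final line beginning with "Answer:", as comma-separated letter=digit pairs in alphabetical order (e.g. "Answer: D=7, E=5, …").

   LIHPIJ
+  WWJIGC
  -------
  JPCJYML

Step 1. [col 1: J + C ≡ L (mod 10)] no forcing yet in column 1 (carry-in 0); L=8 is free and consistent — try it ⇒ L=8.
Step 2. [col 1: J + C ≡ L (mod 10)] several values work for C in column 1 (J + C ≡ L (mod 10), carry-in 0); try C=7. So C=7.
Step 3. [col 1: J + C ≡ L (mod 10)] column 1: given C=7, L=8, carry-in 0, and digits 7,8 already taken and all letters distinct, J+C≡L (mod 10) forces J=1. So J=1.
Step 4. [col 2: I + G ≡ M (mod 10)] several values work for I in column 2 (I + G ≡ M (mod 10), carry-in 0); try I=3 ⇒ I=3.
Step 5. [col 2: I + G ≡ M (mod 10)] M=9 is one option consistent with column 2 (I + G ≡ M (mod 10), carry-in 0) — take it ⇒ M=9.
Step 6. [col 2: I + G ≡ M (mod 10)] from column 2 (I=3, M=9, carry-in 0, digits 1,3,7,8,9 already taken and all letters distinct): G must equal 6 ⇒ G=6.
Step 7. [col 3: P + I ≡ Y (mod 10)] column 3 reads P+I+carry(0)=Y with I=3; with digits 1,3,6,7,8,9 already taken and all letters distinct, the only value for P is 2, so P=2.
Step 8. [col 3: P + I ≡ Y (mod 10)] column 3: given P=2, I=3, carry-in 0, and digits 1,2,3,6,7,8,9 already taken and all letters distinct, P+I≡Y (mod 10) forces Y=5. So Y=5.
Step 9. [col 4: H + J ≡ J (mod 10)] in column 4 we have H+J≡J with carry-in 0; given J=1 and digits 1,2,3,5,6,7,8,9 already taken and all letters distinct, that pins H to 0. So H=0.
Step 10. [col 5: I + W ≡ C (mod 10)] column 5: given I=3, C=7, carry-in 0, and digits 0,1,2,3,5,6,7,8,9 already taken and all letters distinct, I+W≡C (mod 10) forces W=4 ⇒ W=4.

Answer: C=7, G=6, H=0, I=3, J=1, L=8, M=9, P=2, W=4, Y=5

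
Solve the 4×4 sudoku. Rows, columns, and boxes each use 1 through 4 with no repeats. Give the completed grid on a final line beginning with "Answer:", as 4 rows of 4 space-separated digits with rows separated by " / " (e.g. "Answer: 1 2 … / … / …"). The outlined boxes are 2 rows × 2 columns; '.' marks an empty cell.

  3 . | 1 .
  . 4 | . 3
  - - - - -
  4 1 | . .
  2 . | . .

Step 1. [r3c3∈{2,3}] across row 3, 3 lands solely at r3c3 ⇒ r3c3=3.
Step 2. [r1c4∈{2,4}] r1c4 is the only open cell in row 1 admitting 4 ⇒ r1c4=4.
Step 3. [r1c2∈{2}] r1c2's peers cover all but 2, so r1c2=2.
Step 4. [r4c2∈{3}] only 3 remains possible at r4c2 ⇒ r4c2=3.
Step 5. [r3c4∈{2}] nothing but 2 survives at r3c4 ⇒ r3c4=2.
Step 6. [r2c3∈{2}] r2c3 is down to just 2. So r2c3=2.
Step 7. [r4c4∈{1}] r4c4 is down to just 1, so r4c4=1.
Step 8. [r2c1∈{1}] only 1 remains possible at r2c1 ⇒ r2c1=1.
Step 9. [r4c3∈{4}] r4c3 is down to just 4. So r4c3=4.

Answer: 3 2 1 4 / 1 4 2 3 / 4 1 3 2 / 2 3 4 1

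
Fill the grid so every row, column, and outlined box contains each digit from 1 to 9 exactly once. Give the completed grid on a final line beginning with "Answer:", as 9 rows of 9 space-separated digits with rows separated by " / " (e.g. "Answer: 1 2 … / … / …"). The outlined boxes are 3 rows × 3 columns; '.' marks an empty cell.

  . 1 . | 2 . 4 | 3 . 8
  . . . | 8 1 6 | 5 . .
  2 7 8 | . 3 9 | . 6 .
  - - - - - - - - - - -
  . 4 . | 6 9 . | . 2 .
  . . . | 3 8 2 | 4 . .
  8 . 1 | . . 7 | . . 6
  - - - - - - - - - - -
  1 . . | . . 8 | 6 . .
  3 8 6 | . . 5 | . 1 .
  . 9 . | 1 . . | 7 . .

Step 1. [r7c3∈{2,4,5,7}] in box 7, 7 fits only at r7c3. So r7c3=7.
Step 2. [r2c9∈{2,4,7,9}] row 2 places 2 nowhere but r2c9 ⇒ r2c9=2.
Step 3. [r5c9∈{1,5,7,9}] across row 5, 1 lands solely at r5c9. So r5c9=1.
Step 4. [r2c8∈{4,7,9}] 7 has one home in row 2: r2c8. So r2c8=7.
Step 5. [r1c8∈{9}] nothing but 9 survives at r1c8 ⇒ r1c8=9.
Step 6. [r5c8∈{5}] nothing but 5 survives at r5c8. So r5c8=5.
Step 7. [r1c3∈{5}] r1c3's peers cover all but 5. So r1c3=5.
Step 8. [r6c8∈{3}] r6c8 is down to just 3. So r6c8=3.
Step 9. [r7c8∈{4}] r7c8 has the single candidate 4. So r7c8=4.
Step 10. [r7c9∈{3,5,9}] 3 has one home in row 7: r7c9 ⇒ r7c9=3.
Step 11. [r7c2∈{2,5}] across row 7, 5 lands solely at r7c2. So r7c2=5.
Step 12. [r5c1∈{6,7,9}] r5c1 is the only open cell in row 5 admitting 7. So r5c1=7.
Step 13. [r9c1∈{4}] only 4 remains possible at r9c1 ⇒ r9c1=4.
Step 14. [r8c4∈{4,7,9}] across col 4, 7 lands solely at r8c4 ⇒ r8c4=7.
Step 15. [r8c7∈{2,9}] r8c7 is the only open cell in col 7 admitting 2, so r8c7=2.
Step 16. [r2c3∈{3,4,9}] 4 has one home in row 2: r2c3, so r2c3=4.
Step 17. [r6c5∈{4,5}] 5 has one home in col 5: r6c5. So r6c5=5.
Step 18. [r9c5∈{2,6}] in row 9, 6 fits only at r9c5 ⇒ r9c5=6.
Step 19. [r6c4∈{4}] only 4 remains possible at r6c4. So r6c4=4.
Step 20. [r1c5∈{7}] r1c5's peers cover all but 7 ⇒ r1c5=7.
Step 21. [r6c2∈{2}] r6c2 has the single candidate 2, so r6c2=2.
Step 22. [r4c6∈{1}] r4c6's peers cover all but 1, so r4c6=1.
Step 23. [r9c6∈{3}] r9c6's peers cover all but 3. So r9c6=3.
Step 24. [r1c1∈{6}] nothing but 6 survives at r1c1. So r1c1=6.
Step 25. [r2c2∈{3}] r2c2's peers cover all but 3, so r2c2=3.
Step 26. [r9c8∈{8}] r9c8's peers cover all but 8, so r9c8=8.
Step 27. [r6c7∈{9}] r6c7 has the single candidate 9. So r6c7=9.
Step 28. [r8c9∈{9}] r8c9 has the single candidate 9. So r8c9=9.
Step 29. [r7c4∈{9}] r7c4's peers cover all but 9 ⇒ r7c4=9.
Step 30. [r5c2∈{6}] r5c2 has the single candidate 6 ⇒ r5c2=6.
Step 31. [r4c3∈{3}] r4c3 has the single candidate 3, so r4c3=3.
Step 32. [r4c1∈{5}] r4c1 has the single candidate 5 ⇒ r4c1=5.
Step 33. [r7c5∈{2}] only 2 remains possible at r7c5, so r7c5=2.
Step 34. [r3c4∈{5}] r3c4's peers cover all but 5, so r3c4=5.
Step 35. [r2c1∈{9}] only 9 remains possible at r2c1, so r2c1=9.
Step 36. [r3c9∈{4}] nothing but 4 survives at r3c9 ⇒ r3c9=4.
Step 37. [r9c9∈{5}] nothing but 5 survives at r9c9, so r9c9=5.
Step 38. [r3c7∈{1}] only 1 remains possible at r3c7, so r3c7=1.
Step 39. [r5c3∈{9}] nothing but 9 survives at r5c3. So r5c3=9.
Step 40. [r4c7∈{8}] r4c7's peers cover all but 8. So r4c7=8.
Step 41. [r9c3∈{2}] nothing but 2 survives at r9c3, so r9c3=2.
Step 42. [r8c5∈{4}] r8c5 is down to just 4, so r8c5=4.
Step 43. [r4c9∈{7}] nothing but 7 survives at r4c9 ⇒ r4c9=7.

Answer: 6 1 5 2 7 4 3 9 8 / 9 3 4 8 1 6 5 7 2 / 2 7 8 5 3 9 1 6 4 / 5 4 3 6 9 1 8 2 7 / 7 6 9 3 8 2 4 5 1 / 8 2 1 4 5 7 9 3 6 / 1 5 7 9 2 8 6 4 3 / 3 8 6 7 4 5 2 1 9 / 4 9 2 1 6 3 7 8 5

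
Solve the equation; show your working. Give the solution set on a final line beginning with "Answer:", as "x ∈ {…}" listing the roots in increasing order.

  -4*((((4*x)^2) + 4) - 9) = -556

Step 1. [-4*((((4*x)^2) + 4) - 9) = -556] leading coefficient -4: divide by -4 ⇒ div: (((4*x)^2) + 4) - 9 = 139.
Step 2. [(((4*x)^2) + 4) - 9 = 139] -9 is outermost — add 9 both sides ⇒ sub: ((4*x)^2) + 4 = 148.
Step 3. [((4*x)^2) + 4 = 148] +4 is outermost — subtract 4 both sides ⇒ sub: (4*x)^2 = 144.
Step 4. [(4*x)^2 = 144] √ both sides: 144 ≥ 0 gives two branches. So sqrt: 4*x = 12 or -12.
Step 5. [4*x = 12 or -12] divide by the outer 4 ⇒ div: x = 3 or -3.

Answer: x ∈ {-3, 3}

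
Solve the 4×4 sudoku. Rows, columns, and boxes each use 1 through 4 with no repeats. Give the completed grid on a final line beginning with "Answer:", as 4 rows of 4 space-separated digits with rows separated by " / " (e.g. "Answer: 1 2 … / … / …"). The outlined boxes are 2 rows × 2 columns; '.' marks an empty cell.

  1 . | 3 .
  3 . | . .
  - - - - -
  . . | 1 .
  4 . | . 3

Step 1. [r2c3∈{2,4}] across col 3, 4 lands solely at r2c3, so r2c3=4.
Step 2. [r2c2∈{2}] r2c2 has the single candidate 2. So r2c2=2.
Step 3. [r3c1∈{2}] r3c1 has the single candidate 2, so r3c1=2.
Step 4. [r4c2∈{1}] r4c2 is down to just 1, so r4c2=1.
Step 5. [r1c4∈{2}] r1c4 has the single candidate 2. So r1c4=2.
Step 6. [r1c2∈{4}] r1c2 is down to just 4 ⇒ r1c2=4.
Step 7. [r3c4∈{4}] only 4 remains possible at r3c4 ⇒ r3c4=4.
Step 8. [r4c3∈{2}] nothing but 2 survives at r4c3, so r4c3=2.
Step 9. [r3c2∈{3}] only 3 remains possible at r3c2, so r3c2=3.
Step 10. [r2c4∈{1}] only 1 remains possible at r2c4 ⇒ r2c4=1.

Answer: 1 4 3 2 / 3 2 4 1 / 2 3 1 4 / 4 1 2 3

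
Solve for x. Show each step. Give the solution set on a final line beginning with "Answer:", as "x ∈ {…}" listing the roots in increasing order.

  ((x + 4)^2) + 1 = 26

Step 1. [((x + 4)^2) + 1 = 26] 1 comes off first (subtract 1). So sub: (x + 4)^2 = 25.
Step 2. [(x + 4)^2 = 25] √ both sides: 25 ≥ 0 gives two branches ⇒ sqrt: x + 4 = 5 or -5.
Step 3. [x + 4 = 5 or -5] the outer +4 inverts by subtracting 4. So sub: x = 1 or -9.

Answer: x ∈ {-9, 1}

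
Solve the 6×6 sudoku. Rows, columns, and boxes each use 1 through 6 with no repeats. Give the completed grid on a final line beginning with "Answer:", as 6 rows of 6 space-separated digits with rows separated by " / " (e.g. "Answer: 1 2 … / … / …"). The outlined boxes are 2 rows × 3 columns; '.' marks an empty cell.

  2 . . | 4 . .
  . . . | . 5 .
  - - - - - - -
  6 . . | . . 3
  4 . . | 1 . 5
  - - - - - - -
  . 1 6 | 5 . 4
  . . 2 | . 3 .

Step 1. [r2c4∈{2,3,6}] across col 4, 3 lands solely at r2c4 ⇒ r2c4=3.
Step 2. [r1c5∈{1,6}] 1 has one home in col 5: r1c5, so r1c5=1.
Step 3. [r1c6∈{6}] only 6 remains possible at r1c6, so r1c6=6.
Step 4. [r3c4∈{2}] only 2 remains possible at r3c4 ⇒ r3c4=2.
Step 5. [r3c2∈{5}] only 5 remains possible at r3c2, so r3c2=5.
Step 6. [r1c2∈{3}] r1c2 is down to just 3, so r1c2=3.
Step 7. [r2c3∈{1,4}] in col 3, 4 fits only at r2c3, so r2c3=4.
Step 8. [r4c2∈{2}] nothing but 2 survives at r4c2 ⇒ r4c2=2.
Step 9. [r5c1∈{3}] r5c1's peers cover all but 3, so r5c1=3.
Step 10. [r2c6∈{2}] r2c6's peers cover all but 2, so r2c6=2.
Step 11. [r2c1∈{1}] nothing but 1 survives at r2c1, so r2c1=1.
Step 12. [r5c5∈{2}] r5c5 is down to just 2, so r5c5=2.
Step 13. [r4c3∈{3}] r4c3's peers cover all but 3 ⇒ r4c3=3.
Step 14. [r2c2∈{6}] r2c2's peers cover all but 6. So r2c2=6.
Step 15. [r6c4∈{6}] only 6 remains possible at r6c4 ⇒ r6c4=6.
Step 16. [r6c1∈{5}] r6c1 is down to just 5. So r6c1=5.
Step 17. [r6c2∈{4}] r6c2 has the single candidate 4 ⇒ r6c2=4.
Step 18. [r1c3∈{5}] r1c3's peers cover all but 5 ⇒ r1c3=5.
Step 19. [r4c5∈{6}] r4c5 is down to just 6, so r4c5=6.
Step 20. [r3c5∈{4}] r3c5's peers cover all but 4, so r3c5=4.
Step 21. [r3c3∈{1}] r3c3 is down to just 1 ⇒ r3c3=1.
Step 22. [r6c6∈{1}] only 1 remains possible at r6c6 ⇒ r6c6=1.

Answer: 2 3 5 4 1 6 / 1 6 4 3 5 2 / 6 5 1 2 4 3 / 4 2 3 1 6 5 / 3 1 6 5 2 4 / 5 4 2 6 3 1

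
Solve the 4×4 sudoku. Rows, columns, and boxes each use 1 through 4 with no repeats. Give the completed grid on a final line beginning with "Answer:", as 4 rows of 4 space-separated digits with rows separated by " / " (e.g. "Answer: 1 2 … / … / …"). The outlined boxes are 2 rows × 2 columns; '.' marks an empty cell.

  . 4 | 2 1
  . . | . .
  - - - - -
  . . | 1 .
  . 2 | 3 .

Step 1. [r1c1∈{3}] r1c1 is down to just 3 ⇒ r1c1=3.
Step 2. [r4c4∈{4}] nothing but 4 survives at r4c4 ⇒ r4c4=4.
Step 3. [r4c1∈{1}] r4c1 is down to just 1 ⇒ r4c1=1.
Step 4. [r3c1∈{4}] nothing but 4 survives at r3c1. So r3c1=4.
Step 5. [r2c1∈{2}] only 2 remains possible at r2c1. So r2c1=2.
Step 6. [r3c2∈{3}] r3c2 has the single candidate 3, so r3c2=3.
Step 7. [r3c4∈{2}] r3c4 is down to just 2. So r3c4=2.
Step 8. [r2c3∈{4}] r2c3 is down to just 4. So r2c3=4.
Step 9. [r2c2∈{1}] r2c2 is down to just 1 ⇒ r2c2=1.
Step 10. [r2c4∈{3}] r2c4 is down to just 3. So r2c4=3.

Answer: 3 4 2 1 / 2 1 4 3 / 4 3 1 2 / 1 2 3 4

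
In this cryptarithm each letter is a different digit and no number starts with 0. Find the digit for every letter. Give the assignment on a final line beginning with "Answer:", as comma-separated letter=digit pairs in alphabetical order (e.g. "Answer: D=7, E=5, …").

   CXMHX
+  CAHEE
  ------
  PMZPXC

Step 1. [col 1: X + E ≡ C (mod 10)] column 1 (X + E ≡ C (mod 10), carry-in 0) doesn't pin E yet; pick E=2 and continue. So E=2.
Step 2. [P] the sum has 6 digits but both addends have 5; that extra leading digit P is the final carry, namely 1. So P=1.
Step 3. [col 1: X + E ≡ C (mod 10)] several values work for X in column 1 (X + E ≡ C (mod 10), carry-in 0); try X=6, so X=6.
Step 4. [col 1: X + E ≡ C (mod 10)] from column 1 (X=6, E=2, carry-in 0, digits 1,2,6 already taken and all letters distinct): C must equal 8, so C=8.
Step 5. [col 2: H + E ≡ X (mod 10)] in column 2 we have H+E≡X with carry-in 0; given E=2, X=6 and digits 1,2,6,8 already taken and all letters distinct, that pins H to 4, so H=4.
Step 6. [col 3: M + H ≡ P (mod 10)] column 3 reads M+H+carry(0)=P with H=4, P=1; with digits 1,2,4,6,8 already taken and all letters distinct, the only value for M is 7. So M=7.
Step 7. [col 4: X + A ≡ Z (mod 10)] column 4: given X=6, carry-in 1, and digits 1,2,4,6,7,8 already taken and all letters distinct, X+A≡Z (mod 10) forces A=3 ⇒ A=3.
Step 8. [col 4: X + A ≡ Z (mod 10)] in column 4 we have X+A≡Z with carry-in 1; given X=6, A=3 and digits 1,2,3,4,6,7,8 already taken and all letters distinct, that pins Z to 0. So Z=0.

Answer: A=3, C=8, E=2, H=4, M=7, P=1, X=6, Z=0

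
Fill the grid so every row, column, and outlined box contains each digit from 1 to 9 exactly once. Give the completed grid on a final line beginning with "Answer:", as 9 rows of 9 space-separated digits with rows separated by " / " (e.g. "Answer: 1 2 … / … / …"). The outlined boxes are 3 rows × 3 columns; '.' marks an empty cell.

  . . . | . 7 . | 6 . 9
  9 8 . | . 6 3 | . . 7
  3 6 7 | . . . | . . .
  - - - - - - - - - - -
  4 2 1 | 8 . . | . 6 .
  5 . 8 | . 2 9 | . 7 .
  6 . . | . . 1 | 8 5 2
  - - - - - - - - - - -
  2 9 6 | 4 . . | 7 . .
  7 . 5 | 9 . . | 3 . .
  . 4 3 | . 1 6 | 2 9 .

Step 1. [r8c5∈{8}] nothing but 8 survives at r8c5. So r8c5=8.
Step 2. [r7c6∈{5}] r7c6's peers cover all but 5. So r7c6=5.
Step 3. [r1c8∈{1,2,3,4,8}] r1c8 is the only open cell in row 1 admitting 3 ⇒ r1c8=3.
Step 4. [r1c6∈{2,4,8}] in row 1, 8 fits only at r1c6 ⇒ r1c6=8.
Step 5. [r3c6∈{2,4}] col 6 places 4 nowhere but r3c6, so r3c6=4.
Step 6. [r8c2∈{1}] r8c2's peers cover all but 1 ⇒ r8c2=1.
Step 7. [r5c2∈{3}] r5c2's peers cover all but 3 ⇒ r5c2=3.
Step 8. [r6c4∈{3,7}] across col 4, 3 lands solely at r6c4. So r6c4=3.
Step 9. [r1c3∈{2,4}] row 1 places 4 nowhere but r1c3 ⇒ r1c3=4.
Step 10. [r1c4∈{1,2,5}] 2 has one home in row 1: r1c4. So r1c4=2.
Step 11. [r3c8∈{1,2,8}] row 3 places 2 nowhere but r3c8, so r3c8=2.
Step 12. [r3c9∈{1,5,8}] r3c9 is the only open cell in row 3 admitting 8, so r3c9=8.
Step 13. [r7c9∈{1}] r7c9 has the single candidate 1 ⇒ r7c9=1.
Step 14. [r2c8∈{1,4}] across col 8, 1 lands solely at r2c8 ⇒ r2c8=1.
Step 15. [r3c7∈{5}] r3c7's peers cover all but 5, so r3c7=5.
Step 16. [r5c9∈{4}] nothing but 4 survives at r5c9 ⇒ r5c9=4.
Step 17. [r3c5∈{9}] r3c5 is down to just 9 ⇒ r3c5=9.
Step 18. [r9c4∈{7}] only 7 remains possible at r9c4, so r9c4=7.
Step 19. [r4c5∈{5}] r4c5's peers cover all but 5 ⇒ r4c5=5.
Step 20. [r5c4∈{6}] r5c4 is down to just 6, so r5c4=6.
Step 21. [r8c6∈{2}] only 2 remains possible at r8c6, so r8c6=2.
Step 22. [r7c5∈{3}] only 3 remains possible at r7c5. So r7c5=3.
Step 23. [r4c7∈{9}] nothing but 9 survives at r4c7. So r4c7=9.
Step 24. [r4c6∈{7}] r4c6 is down to just 7 ⇒ r4c6=7.
Step 25. [r1c1∈{1}] nothing but 1 survives at r1c1, so r1c1=1.
Step 26. [r4c9∈{3}] r4c9 is down to just 3 ⇒ r4c9=3.
Step 27. [r2c4∈{5}] r2c4's peers cover all but 5 ⇒ r2c4=5.
Step 28. [r9c1∈{8}] r9c1's peers cover all but 8. So r9c1=8.
Step 29. [r7c8∈{8}] nothing but 8 survives at r7c8, so r7c8=8.
Step 30. [r5c7∈{1}] nothing but 1 survives at r5c7. So r5c7=1.
Step 31. [r8c8∈{4}] only 4 remains possible at r8c8. So r8c8=4.
Step 32. [r6c5∈{4}] r6c5 has the single candidate 4 ⇒ r6c5=4.
Step 33. [r1c2∈{5}] only 5 remains possible at r1c2. So r1c2=5.
Step 34. [r2c7∈{4}] only 4 remains possible at r2c7, so r2c7=4.
Step 35. [r6c3∈{9}] r6c3's peers cover all but 9. So r6c3=9.
Step 36. [r9c9∈{5}] r9c9's peers cover all but 5 ⇒ r9c9=5.
Step 37. [r6c2∈{7}] r6c2 is down to just 7 ⇒ r6c2=7.
Step 38. [r2c3∈{2}] r2c3's peers cover all but 2. So r2c3=2.
Step 39. [r3c4∈{1}] r3c4 has the single candidate 1. So r3c4=1.
Step 40. [r8c9∈{6}] r8c9's peers cover all but 6, so r8c9=6.

Answer: 1 5 4 2 7 8 6 3 9 / 9 8 2 5 6 3 4 1 7 / 3 6 7 1 9 4 5 2 8 / 4 2 1 8 5 7 9 6 3 / 5 3 8 6 2 9 1 7 4 / 6 7 9 3 4 1 8 5 2 / 2 9 6 4 3 5 7 8 1 / 7 1 5 9 8 2 3 4 6 / 8 4 3 7 1 6 2 9 5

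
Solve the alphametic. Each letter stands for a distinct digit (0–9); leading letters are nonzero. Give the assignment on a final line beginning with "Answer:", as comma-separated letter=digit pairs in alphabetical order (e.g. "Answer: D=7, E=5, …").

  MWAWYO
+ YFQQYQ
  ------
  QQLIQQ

Step 1. [col 1: O + Q ≡ Q (mod 10)] column 1: given nothing yet, carry-in 0, and all letters distinct, none taken yet, O+Q≡Q (mod 10) forces O=0. So O=0.
Step 2. [col 1: O + Q ≡ Q (mod 10)] column 1 (O + Q ≡ Q (mod 10), carry-in 0) doesn't pin Q yet; pick Q=6 and continue, so Q=6.
Step 3. [col 2: Y + Y ≡ Q (mod 10)] no forcing yet in column 2 (carry-in 0); Y=3 is free and consistent — try it. So Y=3.
Step 4. [col 3: W + Q ≡ I (mod 10)] several values work for W in column 3 (W + Q ≡ I (mod 10), carry-in 0); try W=9. So W=9.
Step 5. [col 3: W + Q ≡ I (mod 10)] in column 3 we have W+Q≡I with carry-in 0; given W=9, Q=6 and digits 0,3,6,9 already taken and all letters distinct, that pins I to 5 ⇒ I=5.
Step 6. [col 4: A + Q ≡ L (mod 10)] several values work for A in column 4 (A + Q ≡ L (mod 10), carry-in 1); try A=1 ⇒ A=1.
Step 7. [col 4: A + Q ≡ L (mod 10)] from column 4 (A=1, Q=6, carry-in 1, digits 0,1,3,5,6,9 already taken and all letters distinct): L must equal 8, so L=8.
Step 8. [col 5: W + F ≡ Q (mod 10)] column 5 reads W+F+carry(0)=Q with W=9, Q=6; with digits 0,1,3,5,6,8,9 already taken and all letters distinct, the only value for F is 7. So F=7.
Step 9. [col 6: M + Y ≡ Q (mod 10)] from column 6 (Y=3, Q=6, carry-in 1, digits 0,1,3,5,6,7,8,9 already taken and all letters distinct): M must equal 2, so M=2.

Answer: A=1, F=7, I=5, L=8, M=2, O=0, Q=6, W=9, Y=3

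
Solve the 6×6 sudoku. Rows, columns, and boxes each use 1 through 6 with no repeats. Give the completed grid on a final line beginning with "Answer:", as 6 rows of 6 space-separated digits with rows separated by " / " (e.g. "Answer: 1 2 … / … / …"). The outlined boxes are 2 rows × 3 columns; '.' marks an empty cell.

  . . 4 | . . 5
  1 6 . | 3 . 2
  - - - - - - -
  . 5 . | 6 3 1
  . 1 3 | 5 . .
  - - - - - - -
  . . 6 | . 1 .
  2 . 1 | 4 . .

Step 1. [r6c2∈{3}] only 3 remains possible at r6c2. So r6c2=3.
Step 2. [r3c1∈{4}] nothing but 4 survives at r3c1. So r3c1=4.
Step 3. [r2c5∈{4}] nothing but 4 survives at r2c5, so r2c5=4.
Step 4. [r6c5∈{5,6}] 5 has one home in row 6: r6c5, so r6c5=5.
Step 5. [r1c5∈{6}] r1c5's peers cover all but 6, so r1c5=6.
Step 6. [r6c6∈{6}] r6c6's peers cover all but 6, so r6c6=6.
Step 7. [r1c1∈{3}] r1c1 is down to just 3 ⇒ r1c1=3.
Step 8. [r4c6∈{4}] nothing but 4 survives at r4c6 ⇒ r4c6=4.
Step 9. [r4c5∈{2}] nothing but 2 survives at r4c5 ⇒ r4c5=2.
Step 10. [r5c2∈{4}] nothing but 4 survives at r5c2. So r5c2=4.
Step 11. [r5c4∈{2}] only 2 remains possible at r5c4 ⇒ r5c4=2.
Step 12. [r4c1∈{6}] r4c1 has the single candidate 6. So r4c1=6.
Step 13. [r5c6∈{3}] r5c6 is down to just 3 ⇒ r5c6=3.
Step 14. [r1c4∈{1}] only 1 remains possible at r1c4. So r1c4=1.
Step 15. [r5c1∈{5}] r5c1 is down to just 5, so r5c1=5.
Step 16. [r3c3∈{2}] nothing but 2 survives at r3c3, so r3c3=2.
Step 17. [r1c2∈{2}] nothing but 2 survives at r1c2 ⇒ r1c2=2.
Step 18. [r2c3∈{5}] r2c3's peers cover all but 5, so r2c3=5.

Answer: 3 2 4 1 6 5 / 1 6 5 3 4 2 / 4 5 2 6 3 1 / 6 1 3 5 2 4 / 5 4 6 2 1 3 / 2 3 1 4 5 6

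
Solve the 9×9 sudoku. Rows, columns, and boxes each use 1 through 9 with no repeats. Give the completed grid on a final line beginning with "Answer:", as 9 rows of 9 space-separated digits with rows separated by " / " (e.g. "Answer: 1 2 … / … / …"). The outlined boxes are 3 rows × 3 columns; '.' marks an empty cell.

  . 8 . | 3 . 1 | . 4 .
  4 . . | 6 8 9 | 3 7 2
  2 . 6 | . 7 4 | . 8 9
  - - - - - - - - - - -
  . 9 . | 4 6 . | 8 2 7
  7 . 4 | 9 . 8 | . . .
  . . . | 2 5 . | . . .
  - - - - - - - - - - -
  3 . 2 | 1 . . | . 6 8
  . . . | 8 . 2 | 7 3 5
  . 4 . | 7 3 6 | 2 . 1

Step 1. [r3c7∈{1,5}] r3c7 is the only open cell in box 3 admitting 1, so r3c7=1.
Step 2. [r1c7∈{5,6}] r1c7 is the only open cell in box 3 admitting 5. So r1c7=5.
Step 3. [r9c8∈{9}] nothing but 9 survives at r9c8. So r9c8=9.
Step 4. [r5c7∈{6}] only 6 remains possible at r5c7, so r5c7=6.
Step 5. [r6c8∈{1}] r6c8 is down to just 1 ⇒ r6c8=1.
Step 6. [r3c2∈{3,5}] row 3 places 3 nowhere but r3c2 ⇒ r3c2=3.
Step 7. [r5c2∈{1,2,5}] r5c2 is the only open cell in row 5 admitting 2 ⇒ r5c2=2.
Step 8. [r6c2∈{6}] r6c2 has the single candidate 6. So r6c2=6.
Step 9. [r8c2∈{1}] r8c2 has the single candidate 1 ⇒ r8c2=1.
Step 10. [r8c3∈{9}] nothing but 9 survives at r8c3 ⇒ r8c3=9.
Step 11. [r6c9∈{3,4}] across col 9, 4 lands solely at r6c9 ⇒ r6c9=4.
Step 12. [r2c3∈{1,5}] across row 2, 1 lands solely at r2c3, so r2c3=1.
Step 13. [r4c6∈{3}] only 3 remains possible at r4c6 ⇒ r4c6=3.
Step 14. [r4c3∈{5}] r4c3 has the single candidate 5 ⇒ r4c3=5.
Step 15. [r9c1∈{5,8}] across row 9, 5 lands solely at r9c1 ⇒ r9c1=5.
Step 16. [r6c1∈{8}] nothing but 8 survives at r6c1 ⇒ r6c1=8.
Step 17. [r7c7∈{4}] r7c7 is down to just 4. So r7c7=4.
Step 18. [r6c7∈{9}] only 9 remains possible at r6c7, so r6c7=9.
Step 19. [r1c9∈{6}] nothing but 6 survives at r1c9. So r1c9=6.
Step 20. [r5c5∈{1}] r5c5 has the single candidate 1. So r5c5=1.
Step 21. [r6c3∈{3}] nothing but 3 survives at r6c3, so r6c3=3.
Step 22. [r7c6∈{5}] only 5 remains possible at r7c6. So r7c6=5.
Step 23. [r7c5∈{9}] r7c5 has the single candidate 9 ⇒ r7c5=9.
Step 24. [r9c3∈{8}] r9c3 has the single candidate 8 ⇒ r9c3=8.
Step 25. [r1c3∈{7}] nothing but 7 survives at r1c3. So r1c3=7.
Step 26. [r4c1∈{1}] nothing but 1 survives at r4c1. So r4c1=1.
Step 27. [r5c9∈{3}] r5c9's peers cover all but 3. So r5c9=3.
Step 28. [r8c1∈{6}] r8c1 has the single candidate 6 ⇒ r8c1=6.
Step 29. [r2c2∈{5}] r2c2 has the single candidate 5 ⇒ r2c2=5.
Step 30. [r7c2∈{7}] only 7 remains possible at r7c2, so r7c2=7.
Step 31. [r8c5∈{4}] only 4 remains possible at r8c5 ⇒ r8c5=4.
Step 32. [r1c1∈{9}] only 9 remains possible at r1c1. So r1c1=9.
Step 33. [r3c4∈{5}] r3c4 has the single candidate 5, so r3c4=5.
Step 34. [r1c5∈{2}] only 2 remains possible at r1c5. So r1c5=2.
Step 35. [r5c8∈{5}] nothing but 5 survives at r5c8 ⇒ r5c8=5.
Step 36. [r6c6∈{7}] only 7 remains possible at r6c6. So r6c6=7.

Answer: 9 8 7 3 2 1 5 4 6 / 4 5 1 6 8 9 3 7 2 / 2 3 6 5 7 4 1 8 9 / 1 9 5 4 6 3 8 2 7 / 7 2 4 9 1 8 6 5 3 / 8 6 3 2 5 7 9 1 4 / 3 7 2 1 9 5 4 6 8 / 6 1 9 8 4 2 7 3 5 / 5 4 8 7 3 6 2 9 1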